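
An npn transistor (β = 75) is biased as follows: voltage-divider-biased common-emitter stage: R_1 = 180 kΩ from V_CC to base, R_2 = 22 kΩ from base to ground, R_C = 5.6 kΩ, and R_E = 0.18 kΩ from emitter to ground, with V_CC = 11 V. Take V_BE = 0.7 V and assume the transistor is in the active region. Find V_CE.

Thevenize the base divider: V_Th = V_CC·R_2/(R_1+R_2) = 11×22/202 = 1.2 V, R_Th = R_1‖R_2 = 19.6 kΩ.
Base-emitter loop: V_Th = I_B·R_Th + V_BE + (β+1)I_B·R_E, so I_B = (1.2 − 0.7) / (19.6 + 76×0.18) = 0.015 mA.
I_C = β·I_B = 75×0.015 = 1.12 mA, and I_E = (β+1)I_B = 1.14 mA.
V_CE = V_CC − I_C·R_C − I_E·R_E = 11 − 1.12×5.6 − 1.14×0.18 = 4.51 V.
V_CE = 4.51 V > 0.2 V confirms active-region operation.

V_CE ≈ 4.5 V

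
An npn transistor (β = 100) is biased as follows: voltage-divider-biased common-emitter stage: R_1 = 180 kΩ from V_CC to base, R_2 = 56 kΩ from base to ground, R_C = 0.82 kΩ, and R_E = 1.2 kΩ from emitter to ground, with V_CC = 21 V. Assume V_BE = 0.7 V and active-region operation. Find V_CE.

V_CE ≈ 16 V

Thevenize the base divider: V_Th = V_CC·R_2/(R_1+R_2) = 21×56/236 = 4.98 V, R_Th = R_1‖R_2 = 42.7 kΩ.
Base-emitter loop: V_Th = I_B·R_Th + V_BE + (β+1)I_B·R_E, so I_B = (4.98 − 0.7) / (42.7 + 101×1.2) = 0.0261 mA.
I_C = β·I_B = 100×0.0261 = 2.61 mA, and I_E = (β+1)I_B = 2.64 mA.
V_CE = V_CC − I_C·R_C − I_E·R_E = 21 − 2.61×0.82 − 2.64×1.2 = 15.7 V.
V_CE = 15.7 V > 0.2 V confirms active-region operation.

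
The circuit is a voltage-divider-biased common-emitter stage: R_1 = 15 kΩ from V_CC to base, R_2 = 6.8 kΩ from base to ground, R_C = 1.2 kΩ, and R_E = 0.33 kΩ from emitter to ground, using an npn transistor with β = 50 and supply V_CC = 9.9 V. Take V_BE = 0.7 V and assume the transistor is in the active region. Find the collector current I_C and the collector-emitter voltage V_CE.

I_C ≈ 5.6 mA, V_CE ≈ 1.4 V

Thevenize the base divider: V_Th = V_CC·R_2/(R_1+R_2) = 9.9×6.8/21.8 = 3.09 V, R_Th = R_1‖R_2 = 4.68 kΩ.
Base-emitter loop: V_Th = I_B·R_Th + V_BE + (β+1)I_B·R_E, so I_B = (3.09 − 0.7) / (4.68 + 51×0.33) = 0.111 mA.
I_C = β·I_B = 50×0.111 = 5.55 mA, and I_E = (β+1)I_B = 5.66 mA.
V_CE = V_CC − I_C·R_C − I_E·R_E = 9.9 − 5.55×1.2 − 5.66×0.33 = 1.37 V.
V_CE = 1.37 V > 0.2 V confirms active-region operation.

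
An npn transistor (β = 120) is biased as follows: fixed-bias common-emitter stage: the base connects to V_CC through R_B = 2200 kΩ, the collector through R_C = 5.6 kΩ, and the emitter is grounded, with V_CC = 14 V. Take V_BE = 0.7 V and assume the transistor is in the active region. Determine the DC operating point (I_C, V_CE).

Base loop: V_CC = I_B·R_B + V_BE, so I_B = (14 − 0.7)/2200 kΩ = 0.00605 mA.
In the active region I_C = β·I_B = 120 × 0.00605 = 0.725 mA.
Collector loop: V_CE = V_CC − I_C·R_C = 14 − 0.725×5.6 = 9.94 V.
Since V_CE = 9.94 V > V_CE(sat) ≈ 0.2 V, the transistor is in the active region as assumed.

I_C ≈ 0.73 mA, V_CE ≈ 9.9 V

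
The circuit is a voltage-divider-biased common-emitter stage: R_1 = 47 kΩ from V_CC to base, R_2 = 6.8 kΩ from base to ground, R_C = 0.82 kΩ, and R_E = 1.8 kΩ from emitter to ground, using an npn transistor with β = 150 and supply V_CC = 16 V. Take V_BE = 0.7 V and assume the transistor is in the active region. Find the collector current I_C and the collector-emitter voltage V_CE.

Thevenize the base divider: V_Th = V_CC·R_2/(R_1+R_2) = 16×6.8/53.8 = 2.02 V, R_Th = R_1‖R_2 = 5.94 kΩ.
Base-emitter loop: V_Th = I_B·R_Th + V_BE + (β+1)I_B·R_E, so I_B = (2.02 − 0.7) / (5.94 + 151×1.8) = 0.00476 mA.
I_C = β·I_B = 150×0.00476 = 0.714 mA, and I_E = (β+1)I_B = 0.719 mA.
V_CE = V_CC − I_C·R_C − I_E·R_E = 16 − 0.714×0.82 − 0.719×1.8 = 14.1 V.
V_CE = 14.1 V > 0.2 V confirms active-region operation.

I_C ≈ 0.71 mA, V_CE ≈ 14 V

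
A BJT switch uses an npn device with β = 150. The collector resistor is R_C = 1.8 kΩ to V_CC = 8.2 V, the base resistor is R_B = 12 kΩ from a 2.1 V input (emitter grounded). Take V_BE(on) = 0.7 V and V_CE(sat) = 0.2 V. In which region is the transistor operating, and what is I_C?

saturation; I_C ≈ 4.4 mA

Assume active: I_B = (2.1 − 0.7)/12 = 0.117 mA, giving I_C = β·I_B = 17.5 mA.
But then V_CE = 8.2 − 17.5×1.8 = -23.3 V < V_CE(sat) = 0.2 V — impossible in the active region.
So the transistor is saturated. With V_CE = 0.2 V, I_C = (V_CC − 0.2)/R_C = 8/1.8 = 4.44 mA.
Check: β·I_B = 17.5 mA > I_C = 4.44 mA, confirming saturation.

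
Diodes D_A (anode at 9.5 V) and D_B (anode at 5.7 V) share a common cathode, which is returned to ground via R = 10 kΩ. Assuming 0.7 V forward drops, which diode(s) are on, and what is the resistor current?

Only D_A conducts; I_R ≈ 0.88 mA

Assume both conduct. Then node N would need to be at both 9.5−0.7 = 8.8 V and 5.7−0.7 = 5 V, which is impossible.
Assume only D_A conducts: V_N = 9.5 − 0.7 = 8.8 V, so I_R = 8.8/10 = 0.88 mA.
Check D_B: its anode-to-cathode voltage is 5.7 − 8.8 = -3.1 V < 0.7 V, so it is off. The assumption is consistent.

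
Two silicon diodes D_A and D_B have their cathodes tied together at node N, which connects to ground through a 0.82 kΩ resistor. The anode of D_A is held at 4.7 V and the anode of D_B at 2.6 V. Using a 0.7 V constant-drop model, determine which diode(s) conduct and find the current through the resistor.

Assume both conduct. Then node N would need to be at both 4.7−0.7 = 4 V and 2.6−0.7 = 1.9 V, which is impossible.
Assume only D_A conducts: V_N = 4.7 − 0.7 = 4 V, so I_R = 4/0.82 = 4.88 mA.
Check D_B: its anode-to-cathode voltage is 2.6 − 4 = -1.4 V < 0.7 V, so it is off. The assumption is consistent.

Only D_A conducts; I_R ≈ 4.9 mA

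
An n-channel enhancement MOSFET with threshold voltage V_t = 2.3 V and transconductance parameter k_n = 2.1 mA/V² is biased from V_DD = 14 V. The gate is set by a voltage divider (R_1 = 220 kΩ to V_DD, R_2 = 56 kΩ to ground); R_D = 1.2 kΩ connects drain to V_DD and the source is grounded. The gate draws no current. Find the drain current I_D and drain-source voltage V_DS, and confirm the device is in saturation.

I_D ≈ 0.31 mA, V_DS ≈ 14 V

V_G = V_DD·R_2/(R_1+R_2) = 14×56/276 = 2.84 V. With the source grounded, V_GS = V_G = 2.84 V.
Assume saturation: I_D = (k_n/2)(V_GS − V_t)² = (2.1/2)×(2.84 − 2.3)² = 1.05×0.541² = 0.307 mA.
V_DS = V_DD − I_D·R_D = 14 − 0.307×1.2 = 13.6 V.
Saturation requires V_DS ≥ V_GS − V_t = 0.541 V; 13.6 ≥ 0.541 ✓.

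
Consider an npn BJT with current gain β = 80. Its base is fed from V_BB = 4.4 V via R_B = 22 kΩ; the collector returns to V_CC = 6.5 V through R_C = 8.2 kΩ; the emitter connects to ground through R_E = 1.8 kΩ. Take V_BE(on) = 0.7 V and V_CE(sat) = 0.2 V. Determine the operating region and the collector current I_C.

Assume active: I_B = (4.4 − 0.7)/(22 + 81×1.8) = 0.0221 mA, I_C = β·I_B = 1.76 mA.
Then V_CE = 6.5 − 1.76×8.2 − 1.79×1.8 = -11.2 V < 0.2 V — the active assumption fails.
Re-solve with V_CE = 0.2 V. KCL at the emitter: V_E/R_E = (V_BB−0.7−V_E)/R_B + (V_CC−0.2−V_E)/R_C, giving V_E = 1.3 V.
I_C = (V_CC − 0.2 − V_E)/R_C = (6.3 − 1.3)/8.2 = 0.61 mA.
Check: I_B = (3.7 − 1.3)/22 = 0.109 mA, and β·I_B = 8.74 mA > I_C, confirming saturation.

saturation; I_C ≈ 0.61 mA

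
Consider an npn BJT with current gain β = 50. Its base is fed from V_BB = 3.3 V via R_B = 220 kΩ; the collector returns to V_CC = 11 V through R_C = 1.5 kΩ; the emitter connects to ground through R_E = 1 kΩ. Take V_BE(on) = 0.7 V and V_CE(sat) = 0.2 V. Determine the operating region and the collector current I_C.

active; I_C ≈ 0.48 mA

Assume active. Base-emitter loop: I_B = (V_BB − V_BE)/(R_B + (β+1)R_E) = (3.3 − 0.7)/(220 + 51×1) = 0.00959 mA.
I_C = β·I_B = 50×0.00959 = 0.48 mA.
V_CE = V_CC − I_C·R_C − I_E·R_E = 11 − 0.48×1.5 − 0.489×1 = 9.79 V > V_CE(sat), so the active-region assumption holds.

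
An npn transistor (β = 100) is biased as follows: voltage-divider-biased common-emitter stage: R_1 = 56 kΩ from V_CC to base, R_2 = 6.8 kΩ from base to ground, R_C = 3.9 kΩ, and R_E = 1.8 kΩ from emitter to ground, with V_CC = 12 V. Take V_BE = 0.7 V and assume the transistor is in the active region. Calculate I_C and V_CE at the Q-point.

I_C ≈ 0.32 mA, V_CE ≈ 10 V

Thevenize the base divider: V_Th = V_CC·R_2/(R_1+R_2) = 12×6.8/62.8 = 1.3 V, R_Th = R_1‖R_2 = 6.06 kΩ.
Base-emitter loop: V_Th = I_B·R_Th + V_BE + (β+1)I_B·R_E, so I_B = (1.3 − 0.7) / (6.06 + 101×1.8) = 0.00319 mA.
I_C = β·I_B = 100×0.00319 = 0.319 mA, and I_E = (β+1)I_B = 0.322 mA.
V_CE = V_CC − I_C·R_C − I_E·R_E = 12 − 0.319×3.9 − 0.322×1.8 = 10.2 V.
V_CE = 10.2 V > 0.2 V confirms active-region operation.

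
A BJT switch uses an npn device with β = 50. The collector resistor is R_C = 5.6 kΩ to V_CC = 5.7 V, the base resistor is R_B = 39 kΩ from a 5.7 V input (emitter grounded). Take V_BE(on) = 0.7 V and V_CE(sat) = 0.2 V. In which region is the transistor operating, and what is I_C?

saturation; I_C ≈ 0.98 mA

Assume active: I_B = (5.7 − 0.7)/39 = 0.128 mA, giving I_C = β·I_B = 6.41 mA.
But then V_CE = 5.7 − 6.41×5.6 = -30.2 V < V_CE(sat) = 0.2 V — impossible in the active region.
So the transistor is saturated. With V_CE = 0.2 V, I_C = (V_CC − 0.2)/R_C = 5.5/5.6 = 0.982 mA.
Check: β·I_B = 6.41 mA > I_C = 0.982 mA, confirming saturation.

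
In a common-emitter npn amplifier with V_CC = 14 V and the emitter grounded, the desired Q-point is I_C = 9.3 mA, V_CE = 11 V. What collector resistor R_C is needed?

R_C ≈ 0.32 kΩ

Collector loop: V_CC = I_C·R_C + V_CE.
R_C = (V_CC − V_CE)/I_C = (14 − 11)/9.3 = 0.323 kΩ.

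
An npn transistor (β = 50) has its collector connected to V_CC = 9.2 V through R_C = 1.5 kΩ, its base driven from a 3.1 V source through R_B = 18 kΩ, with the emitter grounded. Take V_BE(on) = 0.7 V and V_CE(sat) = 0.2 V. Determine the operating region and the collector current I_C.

Assume active: I_B = (3.1 − 0.7)/18 = 0.133 mA, giving I_C = β·I_B = 6.67 mA.
But then V_CE = 9.2 − 6.67×1.5 = -0.8 V < V_CE(sat) = 0.2 V — impossible in the active region.
So the transistor is saturated. With V_CE = 0.2 V, I_C = (V_CC − 0.2)/R_C = 9/1.5 = 6 mA.
Check: β·I_B = 6.67 mA > I_C = 6 mA, confirming saturation.

saturation; I_C ≈ 6 mA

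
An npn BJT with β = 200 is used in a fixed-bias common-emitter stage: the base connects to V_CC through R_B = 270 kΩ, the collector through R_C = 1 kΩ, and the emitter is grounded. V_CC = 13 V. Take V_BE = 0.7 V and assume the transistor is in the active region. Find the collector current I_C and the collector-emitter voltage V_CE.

I_C ≈ 9.1 mA, V_CE ≈ 3.9 V

Base loop: V_CC = I_B·R_B + V_BE, so I_B = (13 − 0.7)/270 kΩ = 0.0456 mA.
In the active region I_C = β·I_B = 200 × 0.0456 = 9.11 mA.
Collector loop: V_CE = V_CC − I_C·R_C = 13 − 9.11×1 = 3.89 V.
Since V_CE = 3.89 V > V_CE(sat) ≈ 0.2 V, the transistor is in the active region as assumed.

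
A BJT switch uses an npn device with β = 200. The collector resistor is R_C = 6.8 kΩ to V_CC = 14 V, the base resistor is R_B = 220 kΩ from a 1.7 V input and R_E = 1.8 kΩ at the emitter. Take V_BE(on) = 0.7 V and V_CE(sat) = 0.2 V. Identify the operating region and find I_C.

Assume active. Base-emitter loop: I_B = (V_BB − V_BE)/(R_B + (β+1)R_E) = (1.7 − 0.7)/(220 + 201×1.8) = 0.00172 mA.
I_C = β·I_B = 200×0.00172 = 0.344 mA.
V_CE = V_CC − I_C·R_C − I_E·R_E = 14 − 0.344×6.8 − 0.345×1.8 = 11 V > V_CE(sat), so the active-region assumption holds.

active; I_C ≈ 0.34 mA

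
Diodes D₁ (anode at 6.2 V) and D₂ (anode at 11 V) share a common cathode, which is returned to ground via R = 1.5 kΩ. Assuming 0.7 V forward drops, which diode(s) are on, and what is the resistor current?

Only D₂ conducts; I_R ≈ 6.9 mA

Assume both conduct. Then node N would need to be at both 6.2−0.7 = 5.5 V and 11−0.7 = 10.3 V, which is impossible.
Assume only D₂ conducts: V_N = 11 − 0.7 = 10.3 V, so I_R = 10.3/1.5 = 6.87 mA.
Check D₁: its anode-to-cathode voltage is 6.2 − 10.3 = -4.1 V < 0.7 V, so it is off. The assumption is consistent.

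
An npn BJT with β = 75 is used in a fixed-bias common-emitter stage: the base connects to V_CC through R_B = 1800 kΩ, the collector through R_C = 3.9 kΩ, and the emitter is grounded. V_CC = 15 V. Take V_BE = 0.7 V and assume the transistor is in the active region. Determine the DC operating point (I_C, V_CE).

Base loop: V_CC = I_B·R_B + V_BE, so I_B = (15 − 0.7)/1800 kΩ = 0.00794 mA.
In the active region I_C = β·I_B = 75 × 0.00794 = 0.596 mA.
Collector loop: V_CE = V_CC − I_C·R_C = 15 − 0.596×3.9 = 12.7 V.
Since V_CE = 12.7 V > V_CE(sat) ≈ 0.2 V, the transistor is in the active region as assumed.

I_C ≈ 0.6 mA, V_CE ≈ 13 V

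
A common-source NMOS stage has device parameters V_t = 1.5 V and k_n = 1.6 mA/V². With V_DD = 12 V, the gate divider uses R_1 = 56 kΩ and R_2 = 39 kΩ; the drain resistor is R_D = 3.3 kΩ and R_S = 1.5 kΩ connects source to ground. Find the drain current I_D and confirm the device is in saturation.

V_G = V_DD·R_2/(R_1+R_2) = 12×39/95 = 4.93 V.
Assume saturation: I_D = (k_n/2)(V_GS − V_t)² with V_GS = V_G − I_D·R_S = 4.93 − 1.5·I_D.
Substituting gives 1.8·I_D² − 9.22·I_D + 9.39 = 0, with roots I_D = 1.4 or 3.72 mA.
The root I_D = 3.72 mA gives V_GS = -0.657 V ≤ V_t, so take I_D = 1.4 mA.
Then V_GS = 2.82 V and V_DS = V_DD − I_D(R_D+R_S) = 12 − 1.4×4.8 = 5.27 V.
Saturation requires V_DS ≥ V_GS − V_t = 1.32 V; 5.27 ≥ 1.32 ✓.

I_D ≈ 1.4 mA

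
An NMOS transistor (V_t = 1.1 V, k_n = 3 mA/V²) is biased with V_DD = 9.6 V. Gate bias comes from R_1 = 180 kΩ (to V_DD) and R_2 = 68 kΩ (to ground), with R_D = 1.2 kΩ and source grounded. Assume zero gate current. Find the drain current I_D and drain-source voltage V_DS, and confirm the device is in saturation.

I_D ≈ 3.5 mA, V_DS ≈ 5.4 V

V_G = V_DD·R_2/(R_1+R_2) = 9.6×68/248 = 2.63 V. With the source grounded, V_GS = V_G = 2.63 V.
Assume saturation: I_D = (k_n/2)(V_GS − V_t)² = (3/2)×(2.63 − 1.1)² = 1.5×1.53² = 3.52 mA.
V_DS = V_DD − I_D·R_D = 9.6 − 3.52×1.2 = 5.37 V.
Saturation requires V_DS ≥ V_GS − V_t = 1.53 V; 5.37 ≥ 1.53 ✓.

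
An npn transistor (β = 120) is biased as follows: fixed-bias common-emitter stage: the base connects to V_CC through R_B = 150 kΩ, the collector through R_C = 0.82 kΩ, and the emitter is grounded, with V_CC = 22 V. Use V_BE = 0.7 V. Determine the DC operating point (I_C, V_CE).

Base loop: V_CC = I_B·R_B + V_BE, so I_B = (22 − 0.7)/150 kΩ = 0.142 mA.
In the active region I_C = β·I_B = 120 × 0.142 = 17 mA.
Collector loop: V_CE = V_CC − I_C·R_C = 22 − 17×0.82 = 8.03 V.
Since V_CE = 8.03 V > V_CE(sat) ≈ 0.2 V, the transistor is in the active region as assumed.

I_C ≈ 17 mA, V_CE ≈ 8 V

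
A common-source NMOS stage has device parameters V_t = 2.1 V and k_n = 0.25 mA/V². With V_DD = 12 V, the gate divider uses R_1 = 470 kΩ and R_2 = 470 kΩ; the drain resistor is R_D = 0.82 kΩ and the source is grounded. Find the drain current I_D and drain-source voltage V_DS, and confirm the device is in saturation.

V_G = V_DD·R_2/(R_1+R_2) = 12×470/940 = 6 V. With the source grounded, V_GS = V_G = 6 V.
Assume saturation: I_D = (k_n/2)(V_GS − V_t)² = (0.25/2)×(6 − 2.1)² = 0.125×3.9² = 1.9 mA.
V_DS = V_DD − I_D·R_D = 12 − 1.9×0.82 = 10.4 V.
Saturation requires V_DS ≥ V_GS − V_t = 3.9 V; 10.4 ≥ 3.9 ✓.

I_D ≈ 1.9 mA, V_DS ≈ 10 V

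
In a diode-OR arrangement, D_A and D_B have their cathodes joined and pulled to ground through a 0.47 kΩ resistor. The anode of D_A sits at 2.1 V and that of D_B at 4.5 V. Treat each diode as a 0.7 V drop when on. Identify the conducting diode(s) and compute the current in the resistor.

Only D_B conducts; I_R ≈ 8.1 mA

Assume both conduct. Then node N would need to be at both 2.1−0.7 = 1.4 V and 4.5−0.7 = 3.8 V, which is impossible.
Assume only D_B conducts: V_N = 4.5 − 0.7 = 3.8 V, so I_R = 3.8/0.47 = 8.09 mA.
Check D_A: its anode-to-cathode voltage is 2.1 − 3.8 = -1.7 V < 0.7 V, so it is off. The assumption is consistent.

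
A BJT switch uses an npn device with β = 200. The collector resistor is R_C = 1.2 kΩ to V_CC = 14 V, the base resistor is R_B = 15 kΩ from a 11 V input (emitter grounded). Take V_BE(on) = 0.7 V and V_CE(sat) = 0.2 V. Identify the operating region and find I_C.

saturation; I_C ≈ 12 mA

Assume active: I_B = (11 − 0.7)/15 = 0.687 mA, giving I_C = β·I_B = 137 mA.
But then V_CE = 14 − 137×1.2 = -151 V < V_CE(sat) = 0.2 V — impossible in the active region.
So the transistor is saturated. With V_CE = 0.2 V, I_C = (V_CC − 0.2)/R_C = 13.8/1.2 = 11.5 mA.
Check: β·I_B = 137 mA > I_C = 11.5 mA, confirming saturation.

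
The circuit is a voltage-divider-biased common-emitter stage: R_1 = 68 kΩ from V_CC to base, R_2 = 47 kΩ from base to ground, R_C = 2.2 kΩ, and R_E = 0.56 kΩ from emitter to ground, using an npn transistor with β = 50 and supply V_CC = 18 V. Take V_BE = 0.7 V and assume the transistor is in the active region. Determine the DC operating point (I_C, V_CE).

Thevenize the base divider: V_Th = V_CC·R_2/(R_1+R_2) = 18×47/115 = 7.36 V, R_Th = R_1‖R_2 = 27.8 kΩ.
Base-emitter loop: V_Th = I_B·R_Th + V_BE + (β+1)I_B·R_E, so I_B = (7.36 − 0.7) / (27.8 + 51×0.56) = 0.118 mA.
I_C = β·I_B = 50×0.118 = 5.91 mA, and I_E = (β+1)I_B = 6.02 mA.
V_CE = V_CC − I_C·R_C − I_E·R_E = 18 − 5.91×2.2 − 6.02×0.56 = 1.63 V.
V_CE = 1.63 V > 0.2 V confirms active-region operation.

I_C ≈ 5.9 mA, V_CE ≈ 1.6 V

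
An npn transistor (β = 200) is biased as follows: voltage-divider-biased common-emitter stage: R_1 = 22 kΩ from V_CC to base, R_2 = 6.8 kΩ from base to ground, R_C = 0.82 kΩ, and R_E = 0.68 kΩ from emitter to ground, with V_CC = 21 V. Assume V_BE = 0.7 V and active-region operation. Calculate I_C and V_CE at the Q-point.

Thevenize the base divider: V_Th = V_CC·R_2/(R_1+R_2) = 21×6.8/28.8 = 4.96 V, R_Th = R_1‖R_2 = 5.19 kΩ.
Base-emitter loop: V_Th = I_B·R_Th + V_BE + (β+1)I_B·R_E, so I_B = (4.96 − 0.7) / (5.19 + 201×0.68) = 0.03 mA.
I_C = β·I_B = 200×0.03 = 6 mA, and I_E = (β+1)I_B = 6.03 mA.
V_CE = V_CC − I_C·R_C − I_E·R_E = 21 − 6×0.82 − 6.03×0.68 = 12 V.
V_CE = 12 V > 0.2 V confirms active-region operation.

I_C ≈ 6 mA, V_CE ≈ 12 V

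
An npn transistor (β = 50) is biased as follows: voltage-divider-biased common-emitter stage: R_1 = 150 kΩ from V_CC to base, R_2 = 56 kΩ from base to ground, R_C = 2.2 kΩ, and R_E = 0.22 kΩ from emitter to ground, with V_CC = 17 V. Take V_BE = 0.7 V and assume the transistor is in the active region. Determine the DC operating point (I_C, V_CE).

I_C ≈ 3.8 mA, V_CE ≈ 7.9 V

Thevenize the base divider: V_Th = V_CC·R_2/(R_1+R_2) = 17×56/206 = 4.62 V, R_Th = R_1‖R_2 = 40.8 kΩ.
Base-emitter loop: V_Th = I_B·R_Th + V_BE + (β+1)I_B·R_E, so I_B = (4.62 − 0.7) / (40.8 + 51×0.22) = 0.0754 mA.
I_C = β·I_B = 50×0.0754 = 3.77 mA, and I_E = (β+1)I_B = 3.85 mA.
V_CE = V_CC − I_C·R_C − I_E·R_E = 17 − 3.77×2.2 − 3.85×0.22 = 7.86 V.
V_CE = 7.86 V > 0.2 V confirms active-region operation.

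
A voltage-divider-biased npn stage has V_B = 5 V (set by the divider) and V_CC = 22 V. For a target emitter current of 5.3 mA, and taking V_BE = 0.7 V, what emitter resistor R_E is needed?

R_E ≈ 0.81 kΩ

V_E = V_B − V_BE = 5 − 0.7 = 4.3 V.
R_E = V_E / I_E = 4.3 / 5.3 = 0.811 kΩ.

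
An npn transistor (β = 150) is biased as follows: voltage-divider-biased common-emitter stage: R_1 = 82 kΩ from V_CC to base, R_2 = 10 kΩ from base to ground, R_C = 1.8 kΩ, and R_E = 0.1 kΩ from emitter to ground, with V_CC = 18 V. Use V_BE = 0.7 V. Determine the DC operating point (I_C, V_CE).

Thevenize the base divider: V_Th = V_CC·R_2/(R_1+R_2) = 18×10/92 = 1.96 V, R_Th = R_1‖R_2 = 8.91 kΩ.
Base-emitter loop: V_Th = I_B·R_Th + V_BE + (β+1)I_B·R_E, so I_B = (1.96 − 0.7) / (8.91 + 151×0.1) = 0.0523 mA.
I_C = β·I_B = 150×0.0523 = 7.85 mA, and I_E = (β+1)I_B = 7.9 mA.
V_CE = V_CC − I_C·R_C − I_E·R_E = 18 − 7.85×1.8 − 7.9×0.1 = 3.08 V.
V_CE = 3.08 V > 0.2 V confirms active-region operation.

I_C ≈ 7.8 mA, V_CE ≈ 3.1 V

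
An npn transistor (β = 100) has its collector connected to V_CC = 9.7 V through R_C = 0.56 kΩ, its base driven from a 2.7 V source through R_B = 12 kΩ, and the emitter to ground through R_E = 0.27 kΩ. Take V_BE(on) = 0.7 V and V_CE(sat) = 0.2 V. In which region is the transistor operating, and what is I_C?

active; I_C ≈ 5.1 mA

Assume active. Base-emitter loop: I_B = (V_BB − V_BE)/(R_B + (β+1)R_E) = (2.7 − 0.7)/(12 + 101×0.27) = 0.0509 mA.
I_C = β·I_B = 100×0.0509 = 5.09 mA.
V_CE = V_CC − I_C·R_C − I_E·R_E = 9.7 − 5.09×0.56 − 5.14×0.27 = 5.46 V > V_CE(sat), so the active-region assumption holds.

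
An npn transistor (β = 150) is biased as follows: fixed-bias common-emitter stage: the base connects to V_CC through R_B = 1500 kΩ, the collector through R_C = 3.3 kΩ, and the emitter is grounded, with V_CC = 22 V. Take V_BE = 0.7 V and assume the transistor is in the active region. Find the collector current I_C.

Base loop: V_CC = I_B·R_B + V_BE, so I_B = (22 − 0.7)/1500 kΩ = 0.0142 mA.
In the active region I_C = β·I_B = 150 × 0.0142 = 2.13 mA.
Collector loop: V_CE = V_CC − I_C·R_C = 22 − 2.13×3.3 = 15 V.
Since V_CE = 15 V > V_CE(sat) ≈ 0.2 V, the transistor is in the active region as assumed.

I_C ≈ 2.1 mA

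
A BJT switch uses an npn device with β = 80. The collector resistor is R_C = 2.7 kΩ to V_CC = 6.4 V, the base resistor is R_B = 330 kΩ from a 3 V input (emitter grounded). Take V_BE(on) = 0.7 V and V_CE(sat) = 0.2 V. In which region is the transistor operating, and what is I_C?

active; I_C ≈ 0.56 mA

Assume active. Base-emitter loop: I_B = (V_BB − V_BE)/R_B = (3 − 0.7)/330 = 0.00697 mA.
I_C = β·I_B = 80×0.00697 = 0.558 mA.
V_CE = V_CC − I_C·R_C = 6.4 − 0.558×2.7 = 4.89 V > V_CE(sat), so the active-region assumption holds.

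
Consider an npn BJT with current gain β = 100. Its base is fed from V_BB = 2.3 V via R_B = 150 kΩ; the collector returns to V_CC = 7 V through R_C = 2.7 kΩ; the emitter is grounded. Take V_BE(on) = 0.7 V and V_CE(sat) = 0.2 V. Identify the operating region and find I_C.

active; I_C ≈ 1.1 mA

Assume active. Base-emitter loop: I_B = (V_BB − V_BE)/R_B = (2.3 − 0.7)/150 = 0.0107 mA.
I_C = β·I_B = 100×0.0107 = 1.07 mA.
V_CE = V_CC − I_C·R_C = 7 − 1.07×2.7 = 4.12 V > V_CE(sat), so the active-region assumption holds.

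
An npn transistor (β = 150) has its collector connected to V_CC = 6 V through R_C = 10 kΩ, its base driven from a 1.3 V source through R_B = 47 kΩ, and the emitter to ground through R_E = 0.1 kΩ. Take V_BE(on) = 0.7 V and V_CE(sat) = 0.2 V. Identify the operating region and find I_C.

Assume active: I_B = (1.3 − 0.7)/(47 + 151×0.1) = 0.00966 mA, I_C = β·I_B = 1.45 mA.
Then V_CE = 6 − 1.45×10 − 1.46×0.1 = -8.64 V < 0.2 V — the active assumption fails.
Re-solve with V_CE = 0.2 V. KCL at the emitter: V_E/R_E = (V_BB−0.7−V_E)/R_B + (V_CC−0.2−V_E)/R_C, giving V_E = 0.0586 V.
I_C = (V_CC − 0.2 − V_E)/R_C = (5.8 − 0.0586)/10 = 0.574 mA.
Check: I_B = (0.6 − 0.0586)/47 = 0.0115 mA, and β·I_B = 1.73 mA > I_C, confirming saturation.

saturation; I_C ≈ 0.57 mA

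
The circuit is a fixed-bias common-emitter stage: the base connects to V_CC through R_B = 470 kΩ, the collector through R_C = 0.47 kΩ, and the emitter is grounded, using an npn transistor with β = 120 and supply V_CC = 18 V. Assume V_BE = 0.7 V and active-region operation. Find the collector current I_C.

I_C ≈ 4.4 mA

Base loop: V_CC = I_B·R_B + V_BE, so I_B = (18 − 0.7)/470 kΩ = 0.0368 mA.
In the active region I_C = β·I_B = 120 × 0.0368 = 4.42 mA.
Collector loop: V_CE = V_CC − I_C·R_C = 18 − 4.42×0.47 = 15.9 V.
Since V_CE = 15.9 V > V_CE(sat) ≈ 0.2 V, the transistor is in the active region as assumed.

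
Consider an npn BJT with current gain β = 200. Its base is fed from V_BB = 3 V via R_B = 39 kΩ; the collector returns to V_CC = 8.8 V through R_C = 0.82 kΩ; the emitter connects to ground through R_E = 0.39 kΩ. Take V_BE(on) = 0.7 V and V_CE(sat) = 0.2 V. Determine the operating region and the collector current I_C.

Assume active. Base-emitter loop: I_B = (V_BB − V_BE)/(R_B + (β+1)R_E) = (3 − 0.7)/(39 + 201×0.39) = 0.0196 mA.
I_C = β·I_B = 200×0.0196 = 3.92 mA.
V_CE = V_CC − I_C·R_C − I_E·R_E = 8.8 − 3.92×0.82 − 3.94×0.39 = 4.05 V > V_CE(sat), so the active-region assumption holds.

active; I_C ≈ 3.9 mA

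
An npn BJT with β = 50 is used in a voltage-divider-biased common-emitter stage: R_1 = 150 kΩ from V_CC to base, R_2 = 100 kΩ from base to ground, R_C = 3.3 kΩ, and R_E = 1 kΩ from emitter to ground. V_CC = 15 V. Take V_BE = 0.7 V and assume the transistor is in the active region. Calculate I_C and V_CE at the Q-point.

I_C ≈ 2.4 mA, V_CE ≈ 4.7 V

Thevenize the base divider: V_Th = V_CC·R_2/(R_1+R_2) = 15×100/250 = 6 V, R_Th = R_1‖R_2 = 60 kΩ.
Base-emitter loop: V_Th = I_B·R_Th + V_BE + (β+1)I_B·R_E, so I_B = (6 − 0.7) / (60 + 51×1) = 0.0477 mA.
I_C = β·I_B = 50×0.0477 = 2.39 mA, and I_E = (β+1)I_B = 2.44 mA.
V_CE = V_CC − I_C·R_C − I_E·R_E = 15 − 2.39×3.3 − 2.44×1 = 4.69 V.
V_CE = 4.69 V > 0.2 V confirms active-region operation.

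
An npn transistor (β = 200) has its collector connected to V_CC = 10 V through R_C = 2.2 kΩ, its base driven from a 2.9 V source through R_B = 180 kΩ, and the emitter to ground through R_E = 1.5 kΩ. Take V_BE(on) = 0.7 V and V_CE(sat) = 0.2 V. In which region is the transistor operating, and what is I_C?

Assume active. Base-emitter loop: I_B = (V_BB − V_BE)/(R_B + (β+1)R_E) = (2.9 − 0.7)/(180 + 201×1.5) = 0.00457 mA.
I_C = β·I_B = 200×0.00457 = 0.914 mA.
V_CE = V_CC − I_C·R_C − I_E·R_E = 10 − 0.914×2.2 − 0.918×1.5 = 6.61 V > V_CE(sat), so the active-region assumption holds.

active; I_C ≈ 0.91 mA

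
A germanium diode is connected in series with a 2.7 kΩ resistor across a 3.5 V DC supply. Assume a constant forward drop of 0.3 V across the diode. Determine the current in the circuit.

KVL around the loop: 3.5 = V_D + I·R = 0.3 + I × 2.7 kΩ.
So I = (3.5 − 0.3) / 2.7 kΩ = 3.2 / 2.7 = 1.19 mA.

I ≈ 1.2 mA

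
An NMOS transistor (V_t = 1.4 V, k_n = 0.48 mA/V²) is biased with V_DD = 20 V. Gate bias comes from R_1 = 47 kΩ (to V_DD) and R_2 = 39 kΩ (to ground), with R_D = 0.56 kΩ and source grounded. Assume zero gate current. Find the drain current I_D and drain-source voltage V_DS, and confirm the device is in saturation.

I_D ≈ 14 mA, V_DS ≈ 12 V

V_G = V_DD·R_2/(R_1+R_2) = 20×39/86 = 9.07 V. With the source grounded, V_GS = V_G = 9.07 V.
Assume saturation: I_D = (k_n/2)(V_GS − V_t)² = (0.48/2)×(9.07 − 1.4)² = 0.24×7.67² = 14.1 mA.
V_DS = V_DD − I_D·R_D = 20 − 14.1×0.56 = 12.1 V.
Saturation requires V_DS ≥ V_GS − V_t = 7.67 V; 12.1 ≥ 7.67 ✓.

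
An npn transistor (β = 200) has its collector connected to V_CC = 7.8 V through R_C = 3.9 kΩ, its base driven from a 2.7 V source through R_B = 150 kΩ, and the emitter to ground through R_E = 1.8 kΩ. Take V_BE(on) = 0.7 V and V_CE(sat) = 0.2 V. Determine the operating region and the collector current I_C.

active; I_C ≈ 0.78 mA

Assume active. Base-emitter loop: I_B = (V_BB − V_BE)/(R_B + (β+1)R_E) = (2.7 − 0.7)/(150 + 201×1.8) = 0.00391 mA.
I_C = β·I_B = 200×0.00391 = 0.782 mA.
V_CE = V_CC − I_C·R_C − I_E·R_E = 7.8 − 0.782×3.9 − 0.785×1.8 = 3.34 V > V_CE(sat), so the active-region assumption holds.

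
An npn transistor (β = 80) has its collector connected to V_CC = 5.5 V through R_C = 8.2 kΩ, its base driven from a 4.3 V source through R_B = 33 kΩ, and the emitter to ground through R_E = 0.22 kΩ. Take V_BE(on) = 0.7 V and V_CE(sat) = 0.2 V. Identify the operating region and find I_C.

saturation; I_C ≈ 0.63 mA

Assume active: I_B = (4.3 − 0.7)/(33 + 81×0.22) = 0.0708 mA, I_C = β·I_B = 5.67 mA.
Then V_CE = 5.5 − 5.67×8.2 − 5.74×0.22 = -42.2 V < 0.2 V — the active assumption fails.
Re-solve with V_CE = 0.2 V. KCL at the emitter: V_E/R_E = (V_BB−0.7−V_E)/R_B + (V_CC−0.2−V_E)/R_C, giving V_E = 0.161 V.
I_C = (V_CC − 0.2 − V_E)/R_C = (5.3 − 0.161)/8.2 = 0.627 mA.
Check: I_B = (3.6 − 0.161)/33 = 0.104 mA, and β·I_B = 8.34 mA > I_C, confirming saturation.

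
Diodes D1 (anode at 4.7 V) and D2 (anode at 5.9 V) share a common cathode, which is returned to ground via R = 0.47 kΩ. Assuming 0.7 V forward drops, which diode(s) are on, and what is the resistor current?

Assume both conduct. Then node N would need to be at both 4.7−0.7 = 4 V and 5.9−0.7 = 5.2 V, which is impossible.
Assume only D2 conducts: V_N = 5.9 − 0.7 = 5.2 V, so I_R = 5.2/0.47 = 11.1 mA.
Check D1: its anode-to-cathode voltage is 4.7 − 5.2 = -0.5 V < 0.7 V, so it is off. The assumption is consistent.

Only D2 conducts; I_R ≈ 11 mA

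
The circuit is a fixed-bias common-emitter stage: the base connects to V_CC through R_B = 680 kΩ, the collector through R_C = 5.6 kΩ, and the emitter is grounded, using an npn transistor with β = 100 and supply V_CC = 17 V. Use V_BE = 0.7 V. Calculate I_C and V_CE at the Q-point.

I_C ≈ 2.4 mA, V_CE ≈ 3.6 V

Base loop: V_CC = I_B·R_B + V_BE, so I_B = (17 − 0.7)/680 kΩ = 0.024 mA.
In the active region I_C = β·I_B = 100 × 0.024 = 2.4 mA.
Collector loop: V_CE = V_CC − I_C·R_C = 17 − 2.4×5.6 = 3.58 V.
Since V_CE = 3.58 V > V_CE(sat) ≈ 0.2 V, the transistor is in the active region as assumed.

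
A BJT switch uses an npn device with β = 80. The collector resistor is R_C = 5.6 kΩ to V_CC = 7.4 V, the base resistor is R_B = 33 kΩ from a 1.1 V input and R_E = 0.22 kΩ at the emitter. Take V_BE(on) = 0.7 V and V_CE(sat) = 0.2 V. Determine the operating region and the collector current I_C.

active; I_C ≈ 0.63 mA

Assume active. Base-emitter loop: I_B = (V_BB − V_BE)/(R_B + (β+1)R_E) = (1.1 − 0.7)/(33 + 81×0.22) = 0.00787 mA.
I_C = β·I_B = 80×0.00787 = 0.63 mA.
V_CE = V_CC − I_C·R_C − I_E·R_E = 7.4 − 0.63×5.6 − 0.638×0.22 = 3.73 V > V_CE(sat), so the active-region assumption holds.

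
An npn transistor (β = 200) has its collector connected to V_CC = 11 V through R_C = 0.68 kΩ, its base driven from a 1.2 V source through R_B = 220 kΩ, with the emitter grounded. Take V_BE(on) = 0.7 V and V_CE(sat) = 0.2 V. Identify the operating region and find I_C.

Assume active. Base-emitter loop: I_B = (V_BB − V_BE)/R_B = (1.2 − 0.7)/220 = 0.00227 mA.
I_C = β·I_B = 200×0.00227 = 0.455 mA.
V_CE = V_CC − I_C·R_C = 11 − 0.455×0.68 = 10.7 V > V_CE(sat), so the active-region assumption holds.

active; I_C ≈ 0.45 mA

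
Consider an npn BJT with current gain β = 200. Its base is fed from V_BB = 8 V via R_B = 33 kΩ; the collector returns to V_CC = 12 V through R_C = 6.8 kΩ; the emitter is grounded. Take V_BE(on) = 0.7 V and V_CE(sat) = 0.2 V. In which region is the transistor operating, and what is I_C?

Assume active: I_B = (8 − 0.7)/33 = 0.221 mA, giving I_C = β·I_B = 44.2 mA.
But then V_CE = 12 − 44.2×6.8 = -289 V < V_CE(sat) = 0.2 V — impossible in the active region.
So the transistor is saturated. With V_CE = 0.2 V, I_C = (V_CC − 0.2)/R_C = 11.8/6.8 = 1.74 mA.
Check: β·I_B = 44.2 mA > I_C = 1.74 mA, confirming saturation.

saturation; I_C ≈ 1.7 mA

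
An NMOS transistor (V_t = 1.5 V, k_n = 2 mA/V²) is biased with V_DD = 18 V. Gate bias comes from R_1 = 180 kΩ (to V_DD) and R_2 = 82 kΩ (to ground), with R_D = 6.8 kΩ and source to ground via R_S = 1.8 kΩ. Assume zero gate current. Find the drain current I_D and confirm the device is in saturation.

I_D ≈ 1.6 mA

V_G = V_DD·R_2/(R_1+R_2) = 18×82/262 = 5.63 V.
Assume saturation: I_D = (k_n/2)(V_GS − V_t)² with V_GS = V_G − I_D·R_S = 5.63 − 1.8·I_D.
Substituting gives 3.24·I_D² − 15.9·I_D + 17.1 = 0, with roots I_D = 1.59 or 3.31 mA.
The root I_D = 3.31 mA gives V_GS = -0.318 V ≤ V_t, so take I_D = 1.59 mA.
Then V_GS = 2.76 V and V_DS = V_DD − I_D(R_D+R_S) = 18 − 1.59×8.6 = 4.28 V.
Saturation requires V_DS ≥ V_GS − V_t = 1.26 V; 4.28 ≥ 1.26 ✓.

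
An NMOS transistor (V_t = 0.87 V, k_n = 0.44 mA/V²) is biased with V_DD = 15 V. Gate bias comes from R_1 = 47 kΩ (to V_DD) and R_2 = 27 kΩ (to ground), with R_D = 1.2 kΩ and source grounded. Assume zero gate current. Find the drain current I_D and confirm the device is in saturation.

I_D ≈ 4.7 mA

V_G = V_DD·R_2/(R_1+R_2) = 15×27/74 = 5.47 V. With the source grounded, V_GS = V_G = 5.47 V.
Assume saturation: I_D = (k_n/2)(V_GS − V_t)² = (0.44/2)×(5.47 − 0.87)² = 0.22×4.6² = 4.66 mA.
V_DS = V_DD − I_D·R_D = 15 − 4.66×1.2 = 9.41 V.
Saturation requires V_DS ≥ V_GS − V_t = 4.6 V; 9.41 ≥ 4.6 ✓.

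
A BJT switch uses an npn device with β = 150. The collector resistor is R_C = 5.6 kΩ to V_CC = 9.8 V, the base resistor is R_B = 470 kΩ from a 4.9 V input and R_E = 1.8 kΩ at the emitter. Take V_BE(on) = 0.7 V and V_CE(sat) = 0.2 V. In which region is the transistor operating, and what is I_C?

active; I_C ≈ 0.85 mA

Assume active. Base-emitter loop: I_B = (V_BB − V_BE)/(R_B + (β+1)R_E) = (4.9 − 0.7)/(470 + 151×1.8) = 0.00566 mA.
I_C = β·I_B = 150×0.00566 = 0.849 mA.
V_CE = V_CC − I_C·R_C − I_E·R_E = 9.8 − 0.849×5.6 − 0.855×1.8 = 3.51 V > V_CE(sat), so the active-region assumption holds.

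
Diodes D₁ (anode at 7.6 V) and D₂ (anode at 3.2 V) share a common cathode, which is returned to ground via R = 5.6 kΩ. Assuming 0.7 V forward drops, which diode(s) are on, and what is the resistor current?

Assume both conduct. Then node N would need to be at both 7.6−0.7 = 6.9 V and 3.2−0.7 = 2.5 V, which is impossible.
Assume only D₁ conducts: V_N = 7.6 − 0.7 = 6.9 V, so I_R = 6.9/5.6 = 1.23 mA.
Check D₂: its anode-to-cathode voltage is 3.2 − 6.9 = -3.7 V < 0.7 V, so it is off. The assumption is consistent.

Only D₁ conducts; I_R ≈ 1.2 mA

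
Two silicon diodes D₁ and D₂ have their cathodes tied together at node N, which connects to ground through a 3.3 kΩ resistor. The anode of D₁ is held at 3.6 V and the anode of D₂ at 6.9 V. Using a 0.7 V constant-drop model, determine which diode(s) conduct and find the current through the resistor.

Assume both conduct. Then node N would need to be at both 3.6−0.7 = 2.9 V and 6.9−0.7 = 6.2 V, which is impossible.
Assume only D₂ conducts: V_N = 6.9 − 0.7 = 6.2 V, so I_R = 6.2/3.3 = 1.88 mA.
Check D₁: its anode-to-cathode voltage is 3.6 − 6.2 = -2.6 V < 0.7 V, so it is off. The assumption is consistent.

Only D₂ conducts; I_R ≈ 1.9 mA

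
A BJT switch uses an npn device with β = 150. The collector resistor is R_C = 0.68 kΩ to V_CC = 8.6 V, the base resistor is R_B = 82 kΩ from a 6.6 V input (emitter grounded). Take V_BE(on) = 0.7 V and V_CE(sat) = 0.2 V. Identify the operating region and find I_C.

active; I_C ≈ 11 mA

Assume active. Base-emitter loop: I_B = (V_BB − V_BE)/R_B = (6.6 − 0.7)/82 = 0.072 mA.
I_C = β·I_B = 150×0.072 = 10.8 mA.
V_CE = V_CC − I_C·R_C = 8.6 − 10.8×0.68 = 1.26 V > V_CE(sat), so the active-region assumption holds.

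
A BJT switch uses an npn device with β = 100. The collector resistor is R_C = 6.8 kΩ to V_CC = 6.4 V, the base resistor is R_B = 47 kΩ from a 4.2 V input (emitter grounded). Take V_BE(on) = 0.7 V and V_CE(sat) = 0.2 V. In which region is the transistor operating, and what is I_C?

Assume active: I_B = (4.2 − 0.7)/47 = 0.0745 mA, giving I_C = β·I_B = 7.45 mA.
But then V_CE = 6.4 − 7.45×6.8 = -44.2 V < V_CE(sat) = 0.2 V — impossible in the active region.
So the transistor is saturated. With V_CE = 0.2 V, I_C = (V_CC − 0.2)/R_C = 6.2/6.8 = 0.912 mA.
Check: β·I_B = 7.45 mA > I_C = 0.912 mA, confirming saturation.

saturation; I_C ≈ 0.91 mA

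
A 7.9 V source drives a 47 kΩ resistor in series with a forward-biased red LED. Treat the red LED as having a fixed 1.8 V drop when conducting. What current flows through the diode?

KVL around the loop: 7.9 = V_D + I·R = 1.8 + I × 47 kΩ.
So I = (7.9 − 1.8) / 47 kΩ = 6.1 / 47 = 0.13 mA.

I ≈ 0.13 mA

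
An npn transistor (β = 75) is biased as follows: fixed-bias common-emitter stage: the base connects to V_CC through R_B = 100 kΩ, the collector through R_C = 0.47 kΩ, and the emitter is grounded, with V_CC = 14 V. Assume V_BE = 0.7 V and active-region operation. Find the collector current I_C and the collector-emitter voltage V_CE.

Base loop: V_CC = I_B·R_B + V_BE, so I_B = (14 − 0.7)/100 kΩ = 0.133 mA.
In the active region I_C = β·I_B = 75 × 0.133 = 9.98 mA.
Collector loop: V_CE = V_CC − I_C·R_C = 14 − 9.98×0.47 = 9.31 V.
Since V_CE = 9.31 V > V_CE(sat) ≈ 0.2 V, the transistor is in the active region as assumed.

I_C ≈ 10 mA, V_CE ≈ 9.3 V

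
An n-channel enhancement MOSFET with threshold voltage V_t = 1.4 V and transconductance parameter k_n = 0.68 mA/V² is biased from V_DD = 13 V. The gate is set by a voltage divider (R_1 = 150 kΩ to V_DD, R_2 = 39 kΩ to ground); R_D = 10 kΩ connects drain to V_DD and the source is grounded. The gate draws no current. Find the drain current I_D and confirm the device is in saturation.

I_D ≈ 0.56 mA

V_G = V_DD·R_2/(R_1+R_2) = 13×39/189 = 2.68 V. With the source grounded, V_GS = V_G = 2.68 V.
Assume saturation: I_D = (k_n/2)(V_GS − V_t)² = (0.68/2)×(2.68 − 1.4)² = 0.34×1.28² = 0.559 mA.
V_DS = V_DD − I_D·R_D = 13 − 0.559×10 = 7.41 V.
Saturation requires V_DS ≥ V_GS − V_t = 1.28 V; 7.41 ≥ 1.28 ✓.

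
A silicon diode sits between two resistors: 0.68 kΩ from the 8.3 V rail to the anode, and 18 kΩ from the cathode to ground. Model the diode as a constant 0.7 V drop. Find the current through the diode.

The two resistors are in series with the diode, so KVL gives 8.3 = I·0.68 + 0.7 + I·18.
I = (8.3 − 0.7) / (0.68 + 18) kΩ = 7.6 / 18.7 = 0.407 mA.

I ≈ 0.41 mA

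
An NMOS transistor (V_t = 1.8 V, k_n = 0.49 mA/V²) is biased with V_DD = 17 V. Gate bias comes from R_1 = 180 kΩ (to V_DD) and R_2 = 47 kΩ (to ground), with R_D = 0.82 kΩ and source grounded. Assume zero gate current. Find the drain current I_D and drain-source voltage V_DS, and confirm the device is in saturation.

V_G = V_DD·R_2/(R_1+R_2) = 17×47/227 = 3.52 V. With the source grounded, V_GS = V_G = 3.52 V.
Assume saturation: I_D = (k_n/2)(V_GS − V_t)² = (0.49/2)×(3.52 − 1.8)² = 0.245×1.72² = 0.725 mA.
V_DS = V_DD − I_D·R_D = 17 − 0.725×0.82 = 16.4 V.
Saturation requires V_DS ≥ V_GS − V_t = 1.72 V; 16.4 ≥ 1.72 ✓.

I_D ≈ 0.72 mA, V_DS ≈ 16 V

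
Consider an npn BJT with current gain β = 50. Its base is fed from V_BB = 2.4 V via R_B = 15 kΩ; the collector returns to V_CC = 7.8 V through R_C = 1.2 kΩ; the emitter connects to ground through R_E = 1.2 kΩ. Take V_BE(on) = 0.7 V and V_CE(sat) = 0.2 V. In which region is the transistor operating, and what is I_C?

Assume active. Base-emitter loop: I_B = (V_BB − V_BE)/(R_B + (β+1)R_E) = (2.4 − 0.7)/(15 + 51×1.2) = 0.0223 mA.
I_C = β·I_B = 50×0.0223 = 1.12 mA.
V_CE = V_CC − I_C·R_C − I_E·R_E = 7.8 − 1.12×1.2 − 1.14×1.2 = 5.1 V > V_CE(sat), so the active-region assumption holds.

active; I_C ≈ 1.1 mA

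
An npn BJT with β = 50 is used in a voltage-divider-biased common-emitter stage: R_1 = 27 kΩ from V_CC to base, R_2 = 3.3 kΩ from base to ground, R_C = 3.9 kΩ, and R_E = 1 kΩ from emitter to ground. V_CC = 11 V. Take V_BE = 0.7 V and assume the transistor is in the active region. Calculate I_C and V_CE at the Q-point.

Thevenize the base divider: V_Th = V_CC·R_2/(R_1+R_2) = 11×3.3/30.3 = 1.2 V, R_Th = R_1‖R_2 = 2.94 kΩ.
Base-emitter loop: V_Th = I_B·R_Th + V_BE + (β+1)I_B·R_E, so I_B = (1.2 − 0.7) / (2.94 + 51×1) = 0.00923 mA.
I_C = β·I_B = 50×0.00923 = 0.462 mA, and I_E = (β+1)I_B = 0.471 mA.
V_CE = V_CC − I_C·R_C − I_E·R_E = 11 − 0.462×3.9 − 0.471×1 = 8.73 V.
V_CE = 8.73 V > 0.2 V confirms active-region operation.

I_C ≈ 0.46 mA, V_CE ≈ 8.7 V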